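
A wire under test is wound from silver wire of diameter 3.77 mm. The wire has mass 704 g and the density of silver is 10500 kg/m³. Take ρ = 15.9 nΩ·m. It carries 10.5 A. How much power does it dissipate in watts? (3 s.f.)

ρ = 15.9 nΩ·m = 1.59×10^-8 Ω·m
A = π(d/2)² = π(1.8850e-03 m)² = 1.1163e-05 m²
L = m/(density·A) = 0.704/(10500×1.1163e-05) = 6.006 m
R = ρL/A = (1.59×10^-8)(6.006)/(1.1163e-05) = 0.008555 Ω
P = I²R = (10.5)² × 0.008555 = 0.943 W

0.943 W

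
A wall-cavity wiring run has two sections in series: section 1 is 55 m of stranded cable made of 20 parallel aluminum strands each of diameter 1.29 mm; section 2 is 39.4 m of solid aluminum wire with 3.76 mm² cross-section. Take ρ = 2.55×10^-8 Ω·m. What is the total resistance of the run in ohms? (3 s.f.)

Section 1: A_strand = π(6.4500e-04)² = 1.307e-06 m²; R₁ = ρL/(N·A_s) = (2.55×10^-8)(55)/(20×1.307e-06) = 0.05365 Ω
Section 2: A = 3.76 mm² = 3.760e-06 m²
R₂ = (2.55×10^-8)(39.4)/(3.760e-06) = 0.2672 Ω
R = R₁ + R₂ = 0.321 Ω

0.321 Ω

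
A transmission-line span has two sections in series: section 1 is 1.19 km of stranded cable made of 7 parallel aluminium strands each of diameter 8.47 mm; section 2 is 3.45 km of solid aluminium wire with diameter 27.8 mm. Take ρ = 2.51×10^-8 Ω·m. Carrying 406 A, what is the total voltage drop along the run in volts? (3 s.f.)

88.7 V

Section 1: A_strand = π(4.2350e-03)² = 5.635e-05 m²; R₁ = ρL/(N·A_s) = (2.51×10^-8)(1190)/(7×5.635e-05) = 0.07573 Ω
Section 2: A = π(d/2)² = π(1.3900e-02 m)² = 6.070e-04 m²
R₂ = (2.51×10^-8)(3450)/(6.070e-04) = 0.1427 Ω
R = R₁ + R₂ = 0.2184 Ω
V = IR = 406 × 0.2184 = 88.7 V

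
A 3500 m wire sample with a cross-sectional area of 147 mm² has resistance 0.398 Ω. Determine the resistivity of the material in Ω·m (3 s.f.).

A = 147 mm² = 1.470e-04 m²
ρ = RA/L = (0.398)(1.470e-04)/(3500) = 1.67×10^-8 Ω·m

1.67×10^-8 Ω·m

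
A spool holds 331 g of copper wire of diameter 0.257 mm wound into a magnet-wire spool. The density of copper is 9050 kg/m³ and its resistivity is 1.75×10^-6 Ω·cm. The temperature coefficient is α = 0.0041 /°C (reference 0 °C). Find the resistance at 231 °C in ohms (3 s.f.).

ρ = 1.75×10^-6 Ω·cm = 1.75×10^-8 Ω·m
A = π(d/2)² = π(1.2850e-04 m)² = 5.1875e-08 m²
L = m/(density·A) = 0.331/(9050×5.1875e-08) = 705.1 m
R = ρL/A = (1.75×10^-8)(705.1)/(5.1875e-08) = 237.9 Ω
R(231 °C) = 237.9 × (1 + 0.0041×231) = 463 Ω

463 Ω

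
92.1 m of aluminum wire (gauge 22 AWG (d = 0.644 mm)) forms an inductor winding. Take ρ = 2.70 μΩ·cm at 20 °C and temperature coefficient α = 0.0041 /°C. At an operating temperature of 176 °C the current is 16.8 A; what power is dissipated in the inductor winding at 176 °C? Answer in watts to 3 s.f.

3530 W

ρ = 2.70 μΩ·cm = 2.70×10^-8 Ω·m
A = π(0.644/2 mm)² = π(3.2200e-04 m)² = 3.257e-07 m²
R₍20₎ = ρL/A = (2.70×10^-8)(92.1)/(3.257e-07) = 7.634 Ω
R₍176₎ = R₍20₎(1 + αΔT) = 7.634 × (1 + 0.0041×156) = 12.52 Ω
P = I²R = (16.8)² × 12.52 = 3530 W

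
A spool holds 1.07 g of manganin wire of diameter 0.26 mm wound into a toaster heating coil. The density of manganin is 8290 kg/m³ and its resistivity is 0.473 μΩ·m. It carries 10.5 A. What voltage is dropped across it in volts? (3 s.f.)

ρ = 0.473 μΩ·m = 4.73×10^-7 Ω·m
A = π(d/2)² = π(1.3000e-04 m)² = 5.3093e-08 m²
L = m/(density·A) = 0.00107/(8290×5.3093e-08) = 2.431 m
R = ρL/A = (4.73×10^-7)(2.431)/(5.3093e-08) = 21.66 Ω
V = IR = 10.5 × 21.66 = 227 V

227 V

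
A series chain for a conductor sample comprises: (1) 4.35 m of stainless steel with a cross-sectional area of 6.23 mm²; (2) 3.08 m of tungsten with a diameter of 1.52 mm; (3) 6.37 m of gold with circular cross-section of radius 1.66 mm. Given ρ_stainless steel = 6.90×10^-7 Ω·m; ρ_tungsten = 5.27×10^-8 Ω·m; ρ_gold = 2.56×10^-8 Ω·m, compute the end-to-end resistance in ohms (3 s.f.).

Seg 1: A = 6.23 mm² = 6.230e-06 m²
R_1 = (6.90×10^-7)(4.35)/(6.230e-06) = 0.4818 Ω
Seg 2: A = π(d/2)² = π(7.6000e-04 m)² = 1.815e-06 m²
R_2 = (5.27×10^-8)(3.08)/(1.815e-06) = 0.08945 Ω
Seg 3: A = πr² = π(1.6600e-03 m)² = 8.657e-06 m²
R_3 = (2.56×10^-8)(6.37)/(8.657e-06) = 0.01884 Ω
R_total = R_1 + R_2 + R_3 = 0.590 Ω

0.590 Ω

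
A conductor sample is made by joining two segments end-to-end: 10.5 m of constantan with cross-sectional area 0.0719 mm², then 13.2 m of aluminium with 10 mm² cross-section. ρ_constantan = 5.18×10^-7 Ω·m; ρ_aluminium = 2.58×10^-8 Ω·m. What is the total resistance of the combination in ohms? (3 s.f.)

Segment 1: A = 0.0719 mm² = 7.190e-08 m²
R₁ = ρL/A = (5.18×10^-7)(10.5)/(7.190e-08) = 75.65 Ω
Segment 2: A = 10 mm² = 1.000e-05 m²
R₂ = (2.58×10^-8)(13.2)/(1.000e-05) = 0.03406 Ω
R = R₁ + R₂ = 75.7 Ω

75.7 Ω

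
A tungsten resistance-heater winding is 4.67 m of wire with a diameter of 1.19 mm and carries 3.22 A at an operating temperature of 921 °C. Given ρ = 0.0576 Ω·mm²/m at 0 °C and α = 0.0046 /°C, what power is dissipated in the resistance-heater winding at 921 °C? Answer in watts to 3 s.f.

ρ = 0.0576 Ω·mm²/m = 5.76×10^-8 Ω·m
A = π(d/2)² = π(5.9500e-04 m)² = 1.112e-06 m²
R₍0₎ = ρL/A = (5.76×10^-8)(4.67)/(1.112e-06) = 0.2419 Ω
R₍921₎ = R₍0₎(1 + αΔT) = 0.2419 × (1 + 0.0046×921) = 1.266 Ω
P = I²R = (3.22)² × 1.266 = 13.1 W

13.1 W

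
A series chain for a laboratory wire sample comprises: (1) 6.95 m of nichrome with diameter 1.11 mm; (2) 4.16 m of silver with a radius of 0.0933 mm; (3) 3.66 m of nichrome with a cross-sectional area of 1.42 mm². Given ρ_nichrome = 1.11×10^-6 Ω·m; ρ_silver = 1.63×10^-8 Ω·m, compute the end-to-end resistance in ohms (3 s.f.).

13.3 Ω

Seg 1: A = π(d/2)² = π(5.5500e-04 m)² = 9.677e-07 m²
R_1 = (1.11×10^-6)(6.95)/(9.677e-07) = 7.972 Ω
Seg 2: A = πr² = π(9.3300e-05 m)² = 2.735e-08 m²
R_2 = (1.63×10^-8)(4.16)/(2.735e-08) = 2.48 Ω
Seg 3: A = 1.42 mm² = 1.420e-06 m²
R_3 = (1.11×10^-6)(3.66)/(1.420e-06) = 2.861 Ω
R_total = R_1 + R_2 + R_3 = 13.3 Ω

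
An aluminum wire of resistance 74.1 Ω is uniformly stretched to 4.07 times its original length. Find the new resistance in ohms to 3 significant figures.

Volume constant ⇒ A' = A/k with k = 4.07. R' = ρ(kL)/(A/k) = k²R.
R' = 16.56 × 74.1 = 1230 Ω

1230 Ω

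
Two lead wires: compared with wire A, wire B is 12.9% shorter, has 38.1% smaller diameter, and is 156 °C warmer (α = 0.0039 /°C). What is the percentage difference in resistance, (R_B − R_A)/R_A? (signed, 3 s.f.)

266%

R ∝ ρL/d² with ρ ∝ (1+αΔT), so R_B/R_A = (1 − 12.9/100) × (1 − 38.1/100)⁻² × (1 + 0.0039×156)
= 0.871 × 2.61 × 1.608 = 3.656
(R_B − R_A)/R_A = 3.656 − 1 = 266%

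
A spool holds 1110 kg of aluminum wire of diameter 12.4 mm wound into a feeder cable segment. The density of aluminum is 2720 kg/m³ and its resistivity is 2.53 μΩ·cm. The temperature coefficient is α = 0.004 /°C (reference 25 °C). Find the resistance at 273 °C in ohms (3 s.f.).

1.41 Ω

ρ = 2.53 μΩ·cm = 2.53×10^-8 Ω·m
A = π(d/2)² = π(6.2000e-03 m)² = 1.2076e-04 m²
L = m/(density·A) = 1110/(2720×1.2076e-04) = 3379 m
R = ρL/A = (2.53×10^-8)(3379)/(1.2076e-04) = 0.708 Ω
R(273 °C) = 0.708 × (1 + 0.004×248) = 1.41 Ω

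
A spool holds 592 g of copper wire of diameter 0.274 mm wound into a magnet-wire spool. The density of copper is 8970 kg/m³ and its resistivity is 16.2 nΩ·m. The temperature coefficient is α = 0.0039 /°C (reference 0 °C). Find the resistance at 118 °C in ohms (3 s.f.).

449 Ω

ρ = 16.2 nΩ·m = 1.62×10^-8 Ω·m
A = π(d/2)² = π(1.3700e-04 m)² = 5.8965e-08 m²
L = m/(density·A) = 0.592/(8970×5.8965e-08) = 1119 m
R = ρL/A = (1.62×10^-8)(1119)/(5.8965e-08) = 307.5 Ω
R(118 °C) = 307.5 × (1 + 0.0039×118) = 449 Ω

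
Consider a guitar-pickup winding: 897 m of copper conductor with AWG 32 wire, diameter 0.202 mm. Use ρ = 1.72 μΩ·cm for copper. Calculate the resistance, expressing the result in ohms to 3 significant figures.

481 Ω

ρ = 1.72 μΩ·cm = 1.72×10^-8 Ω·m
A = π(0.202/2 mm)² = π(1.0100e-04 m)² = 3.205e-08 m²
R = ρL/A = (1.72×10^-8)(897 m)/(3.205e-08 m²) = 481 Ω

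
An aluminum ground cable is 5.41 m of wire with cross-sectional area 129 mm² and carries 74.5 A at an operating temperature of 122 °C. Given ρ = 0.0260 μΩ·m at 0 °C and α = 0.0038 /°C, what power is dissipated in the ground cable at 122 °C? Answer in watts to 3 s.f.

ρ = 0.0260 μΩ·m = 2.60×10^-8 Ω·m
A = 129 mm² = 1.290e-04 m²
R₍0₎ = ρL/A = (2.60×10^-8)(5.41)/(1.290e-04) = 0.00109 Ω
R₍122₎ = R₍0₎(1 + αΔT) = 0.00109 × (1 + 0.0038×122) = 0.001596 Ω
P = I²R = (74.5)² × 0.001596 = 8.86 W

8.86 W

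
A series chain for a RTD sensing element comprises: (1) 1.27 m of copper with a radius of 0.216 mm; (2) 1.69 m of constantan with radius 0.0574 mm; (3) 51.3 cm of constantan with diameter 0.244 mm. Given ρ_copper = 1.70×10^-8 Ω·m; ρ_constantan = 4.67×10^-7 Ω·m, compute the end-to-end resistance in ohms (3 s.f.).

81.5 Ω

Seg 1: A = πr² = π(2.1600e-04 m)² = 1.466e-07 m²
R_1 = (1.70×10^-8)(1.27)/(1.466e-07) = 0.1473 Ω
Seg 2: A = πr² = π(5.7400e-05 m)² = 1.035e-08 m²
R_2 = (4.67×10^-7)(1.69)/(1.035e-08) = 76.25 Ω
Seg 3: A = π(d/2)² = π(1.2200e-04 m)² = 4.676e-08 m²
R_3 = (4.67×10^-7)(0.513)/(4.676e-08) = 5.123 Ω
R_total = R_1 + R_2 + R_3 = 81.5 Ω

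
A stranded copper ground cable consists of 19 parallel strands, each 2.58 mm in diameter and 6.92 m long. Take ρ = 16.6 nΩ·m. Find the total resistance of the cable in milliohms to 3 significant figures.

1.16 mΩ

ρ = 16.6 nΩ·m = 1.66×10^-8 Ω·m
A_strand = π(1.2900e-03 m)² = 5.228e-06 m²
R_strand = ρL/A = (1.66×10^-8)(6.92)/(5.228e-06) = 0.02197 Ω
R_total = R_strand/N = 0.02197/19 = 1.16 mΩ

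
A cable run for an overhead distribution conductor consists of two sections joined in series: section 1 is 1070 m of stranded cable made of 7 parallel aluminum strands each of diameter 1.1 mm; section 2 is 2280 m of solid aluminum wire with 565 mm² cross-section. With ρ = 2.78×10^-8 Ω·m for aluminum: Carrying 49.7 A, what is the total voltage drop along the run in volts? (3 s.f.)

228 V

Section 1: A_strand = π(5.5000e-04)² = 9.503e-07 m²; R₁ = ρL/(N·A_s) = (2.78×10^-8)(1070)/(7×9.503e-07) = 4.472 Ω
Section 2: A = 565 mm² = 5.650e-04 m²
R₂ = (2.78×10^-8)(2280)/(5.650e-04) = 0.1122 Ω
R = R₁ + R₂ = 4.584 Ω
V = IR = 49.7 × 4.584 = 228 V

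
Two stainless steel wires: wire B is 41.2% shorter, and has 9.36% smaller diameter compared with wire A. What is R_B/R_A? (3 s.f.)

0.716

R ∝ L/d², so R_B/R_A = (1 − 41.2/100) × (1 − 9.36/100)⁻²
= 0.588 × 1.217 = 0.716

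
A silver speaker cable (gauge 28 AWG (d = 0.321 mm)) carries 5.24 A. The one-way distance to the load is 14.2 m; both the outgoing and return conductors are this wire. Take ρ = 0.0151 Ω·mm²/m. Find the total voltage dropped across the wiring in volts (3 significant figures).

27.8 V

ρ = 0.0151 Ω·mm²/m = 1.51×10^-8 Ω·m
A = π(0.321/2 mm)² = π(1.6050e-04 m)² = 8.093e-08 m²
Total conductor length (both ways) L = 2 × 14.2 = 28.4 m
R = ρL/A = (1.51×10^-8)(28.4)/(8.093e-08) = 5.299 Ω
V = IR = 5.24 × 5.299 = 27.8 V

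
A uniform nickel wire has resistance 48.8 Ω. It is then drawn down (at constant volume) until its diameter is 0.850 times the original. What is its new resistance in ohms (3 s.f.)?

93.5 Ω

Volume constant ⇒ L' = L/r² with r = 0.85. R' = ρL'/A' = ρ(L/r²)/(πr²d₀²/4) = R/r⁴.
R' = 1.916 × 48.8 = 93.5 Ω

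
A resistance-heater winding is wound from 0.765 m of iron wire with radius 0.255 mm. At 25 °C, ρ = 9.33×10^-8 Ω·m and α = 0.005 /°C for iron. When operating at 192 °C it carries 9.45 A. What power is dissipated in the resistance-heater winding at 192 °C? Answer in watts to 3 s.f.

57.3 W

A = πr² = π(2.5500e-04 m)² = 2.043e-07 m²
R₍25₎ = ρL/A = (9.33×10^-8)(0.765)/(2.043e-07) = 0.3494 Ω
R₍192₎ = R₍25₎(1 + αΔT) = 0.3494 × (1 + 0.005×167) = 0.6411 Ω
P = I²R = (9.45)² × 0.6411 = 57.3 W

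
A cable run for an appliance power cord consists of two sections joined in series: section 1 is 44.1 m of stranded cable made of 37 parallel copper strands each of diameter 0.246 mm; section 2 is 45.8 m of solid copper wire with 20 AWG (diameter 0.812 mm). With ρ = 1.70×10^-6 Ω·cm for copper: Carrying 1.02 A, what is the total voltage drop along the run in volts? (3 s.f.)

ρ = 1.70×10^-6 Ω·cm = 1.70×10^-8 Ω·m
Section 1: A_strand = π(1.2300e-04)² = 4.753e-08 m²; R₁ = ρL/(N·A_s) = (1.70×10^-8)(44.1)/(37×4.753e-08) = 0.4263 Ω
Section 2: A = π(0.812/2 mm)² = π(4.0600e-04 m)² = 5.178e-07 m²
R₂ = (1.70×10^-8)(45.8)/(5.178e-07) = 1.504 Ω
R = R₁ + R₂ = 1.93 Ω
V = IR = 1.02 × 1.93 = 1.97 V

1.97 V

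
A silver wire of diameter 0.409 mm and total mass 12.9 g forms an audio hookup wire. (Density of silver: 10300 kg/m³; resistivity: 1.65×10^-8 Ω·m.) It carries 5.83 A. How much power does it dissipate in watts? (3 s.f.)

40.7 W

A = π(d/2)² = π(2.0450e-04 m)² = 1.3138e-07 m²
L = m/(density·A) = 0.0129/(10300×1.3138e-07) = 9.533 m
R = ρL/A = (1.65×10^-8)(9.533)/(1.3138e-07) = 1.197 Ω
P = I²R = (5.83)² × 1.197 = 40.7 W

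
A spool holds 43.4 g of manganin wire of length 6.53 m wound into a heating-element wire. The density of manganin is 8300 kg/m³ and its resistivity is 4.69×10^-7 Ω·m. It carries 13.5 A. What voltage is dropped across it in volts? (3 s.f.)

A = m/(density·L) = 0.0434/(8300×6.53) = 8.0075e-07 m²
R = ρL/A = (4.69×10^-7)(6.53)/(8.0075e-07) = 3.825 Ω
V = IR = 13.5 × 3.825 = 51.6 V

51.6 V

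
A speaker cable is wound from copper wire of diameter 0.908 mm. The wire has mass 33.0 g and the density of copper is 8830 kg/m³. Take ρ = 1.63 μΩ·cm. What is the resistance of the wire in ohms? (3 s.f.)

0.145 Ω

ρ = 1.63 μΩ·cm = 1.63×10^-8 Ω·m
A = π(d/2)² = π(4.5400e-04 m)² = 6.4753e-07 m²
L = m/(density·A) = 0.033/(8830×6.4753e-07) = 5.772 m
R = ρL/A = (1.63×10^-8)(5.772)/(6.4753e-07) = 0.145 Ω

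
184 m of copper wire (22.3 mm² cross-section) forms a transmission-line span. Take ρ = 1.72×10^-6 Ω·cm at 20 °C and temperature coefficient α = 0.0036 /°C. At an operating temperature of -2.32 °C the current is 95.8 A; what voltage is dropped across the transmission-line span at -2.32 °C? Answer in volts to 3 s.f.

ρ = 1.72×10^-6 Ω·cm = 1.72×10^-8 Ω·m
A = 22.3 mm² = 2.230e-05 m²
R₍20₎ = ρL/A = (1.72×10^-8)(184)/(2.230e-05) = 0.1419 Ω
R₍-2.32₎ = R₍20₎(1 + αΔT) = 0.1419 × (1 + 0.0036×-22.3) = 0.1305 Ω
V = IR = 95.8 × 0.1305 = 12.5 V

12.5 V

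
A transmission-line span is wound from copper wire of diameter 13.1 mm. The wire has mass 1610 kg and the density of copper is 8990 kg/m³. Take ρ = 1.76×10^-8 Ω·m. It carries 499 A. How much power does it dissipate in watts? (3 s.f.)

A = π(d/2)² = π(6.5500e-03 m)² = 1.3478e-04 m²
L = m/(density·A) = 1610/(8990×1.3478e-04) = 1329 m
R = ρL/A = (1.76×10^-8)(1329)/(1.3478e-04) = 0.1735 Ω
P = I²R = (499)² × 0.1735 = 43200 W

43200 W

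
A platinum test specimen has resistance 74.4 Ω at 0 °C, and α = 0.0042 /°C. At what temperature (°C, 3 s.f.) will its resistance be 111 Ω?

R = R₀(1 + α(T − T₀)) ⇒ T = T₀ + (R/R₀ − 1)/α
T = 0 + (111/74.4 − 1)/0.0042 = 0 + (0.4919)/0.0042 = 117 °C

117 °C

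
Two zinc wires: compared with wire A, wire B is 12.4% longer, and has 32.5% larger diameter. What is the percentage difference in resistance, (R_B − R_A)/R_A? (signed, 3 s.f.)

R ∝ L/d², so R_B/R_A = (1 + 12.4/100) × (1 + 32.5/100)⁻²
= 1.124 × 0.5696 = 0.6402
(R_B − R_A)/R_A = 0.6402 − 1 = -36.0%

-36.0%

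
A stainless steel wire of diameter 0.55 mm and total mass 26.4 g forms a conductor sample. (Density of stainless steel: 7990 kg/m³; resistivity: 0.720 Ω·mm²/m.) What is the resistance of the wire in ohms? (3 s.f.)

ρ = 0.720 Ω·mm²/m = 7.20×10^-7 Ω·m
A = π(d/2)² = π(2.7500e-04 m)² = 2.3758e-07 m²
L = m/(density·A) = 0.0264/(7990×2.3758e-07) = 13.91 m
R = ρL/A = (7.20×10^-7)(13.91)/(2.3758e-07) = 42.1 Ω

42.1 Ω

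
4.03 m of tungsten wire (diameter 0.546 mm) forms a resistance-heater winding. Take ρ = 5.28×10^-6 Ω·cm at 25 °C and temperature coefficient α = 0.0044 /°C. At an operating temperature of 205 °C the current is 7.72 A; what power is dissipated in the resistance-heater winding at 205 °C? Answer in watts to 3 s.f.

ρ = 5.28×10^-6 Ω·cm = 5.28×10^-8 Ω·m
A = π(d/2)² = π(2.7300e-04 m)² = 2.341e-07 m²
R₍25₎ = ρL/A = (5.28×10^-8)(4.03)/(2.341e-07) = 0.9088 Ω
R₍205₎ = R₍25₎(1 + αΔT) = 0.9088 × (1 + 0.0044×180) = 1.629 Ω
P = I²R = (7.72)² × 1.629 = 97.1 W

97.1 W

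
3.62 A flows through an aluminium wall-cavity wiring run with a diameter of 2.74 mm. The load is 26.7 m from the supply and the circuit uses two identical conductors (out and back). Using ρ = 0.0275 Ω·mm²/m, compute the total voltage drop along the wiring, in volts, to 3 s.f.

0.902 V

ρ = 0.0275 Ω·mm²/m = 2.75×10^-8 Ω·m
A = π(d/2)² = π(1.3700e-03 m)² = 5.896e-06 m²
Total conductor length (both ways) L = 2 × 26.7 = 53.4 m
R = ρL/A = (2.75×10^-8)(53.4)/(5.896e-06) = 0.249 Ω
V = IR = 3.62 × 0.249 = 0.902 V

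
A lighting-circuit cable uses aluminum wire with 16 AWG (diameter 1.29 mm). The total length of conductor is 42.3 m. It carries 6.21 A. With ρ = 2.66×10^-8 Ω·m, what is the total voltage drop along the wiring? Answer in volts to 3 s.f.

A = π(1.29/2 mm)² = π(6.4500e-04 m)² = 1.307e-06 m²
R = ρL/A = (2.66×10^-8)(42.3)/(1.307e-06) = 0.8609 Ω
V = IR = 6.21 × 0.8609 = 5.35 V

5.35 V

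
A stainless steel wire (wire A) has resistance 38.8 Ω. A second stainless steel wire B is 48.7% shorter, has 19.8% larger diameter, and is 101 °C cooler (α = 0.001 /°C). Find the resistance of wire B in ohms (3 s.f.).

12.5 Ω

R ∝ ρL/d² with ρ ∝ (1+αΔT), so R_B/R_A = (1 − 48.7/100) × (1 + 19.8/100)⁻² × (1 − 0.001×101)
= 0.513 × 0.6968 × 0.899 = 0.3213
R_B = 0.3213 × 38.8 = 12.5 Ω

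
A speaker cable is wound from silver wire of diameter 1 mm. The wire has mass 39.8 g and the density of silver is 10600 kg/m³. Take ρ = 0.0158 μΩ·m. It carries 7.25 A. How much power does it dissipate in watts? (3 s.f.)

5.06 W

ρ = 0.0158 μΩ·m = 1.58×10^-8 Ω·m
A = π(d/2)² = π(5.0000e-04 m)² = 7.8540e-07 m²
L = m/(density·A) = 0.0398/(10600×7.8540e-07) = 4.781 m
R = ρL/A = (1.58×10^-8)(4.781)/(7.8540e-07) = 0.09617 Ω
P = I²R = (7.25)² × 0.09617 = 5.06 W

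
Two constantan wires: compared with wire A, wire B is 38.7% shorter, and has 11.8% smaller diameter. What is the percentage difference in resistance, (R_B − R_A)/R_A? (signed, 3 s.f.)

-21.2%

R ∝ L/d², so R_B/R_A = (1 − 38.7/100) × (1 − 11.8/100)⁻²
= 0.613 × 1.286 = 0.788
(R_B − R_A)/R_A = 0.788 − 1 = -21.2%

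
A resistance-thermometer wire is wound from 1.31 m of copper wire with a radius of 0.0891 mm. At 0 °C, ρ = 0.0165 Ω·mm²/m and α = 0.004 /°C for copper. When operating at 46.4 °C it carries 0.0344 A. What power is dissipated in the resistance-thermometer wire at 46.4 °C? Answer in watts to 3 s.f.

0.00122 W

ρ = 0.0165 Ω·mm²/m = 1.65×10^-8 Ω·m
A = πr² = π(8.9100e-05 m)² = 2.494e-08 m²
R₍0₎ = ρL/A = (1.65×10^-8)(1.31)/(2.494e-08) = 0.8667 Ω
R₍46.4₎ = R₍0₎(1 + αΔT) = 0.8667 × (1 + 0.004×46.4) = 1.028 Ω
P = I²R = (0.0344)² × 1.028 = 0.00122 W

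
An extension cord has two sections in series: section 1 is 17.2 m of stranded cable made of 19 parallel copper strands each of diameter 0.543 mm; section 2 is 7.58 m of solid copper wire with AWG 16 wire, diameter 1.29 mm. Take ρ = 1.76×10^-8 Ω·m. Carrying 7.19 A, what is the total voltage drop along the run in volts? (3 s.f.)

1.23 V

Section 1: A_strand = π(2.7150e-04)² = 2.316e-07 m²; R₁ = ρL/(N·A_s) = (1.76×10^-8)(17.2)/(19×2.316e-07) = 0.0688 Ω
Section 2: A = π(1.29/2 mm)² = π(6.4500e-04 m)² = 1.307e-06 m²
R₂ = (1.76×10^-8)(7.58)/(1.307e-06) = 0.1021 Ω
R = R₁ + R₂ = 0.1709 Ω
V = IR = 7.19 × 0.1709 = 1.23 V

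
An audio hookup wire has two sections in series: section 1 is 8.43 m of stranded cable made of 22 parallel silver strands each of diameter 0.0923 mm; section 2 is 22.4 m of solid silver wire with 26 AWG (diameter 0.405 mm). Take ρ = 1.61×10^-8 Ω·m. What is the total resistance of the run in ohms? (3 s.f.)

Section 1: A_strand = π(4.6150e-05)² = 6.691e-09 m²; R₁ = ρL/(N·A_s) = (1.61×10^-8)(8.43)/(22×6.691e-09) = 0.922 Ω
Section 2: A = π(0.405/2 mm)² = π(2.0250e-04 m)² = 1.288e-07 m²
R₂ = (1.61×10^-8)(22.4)/(1.288e-07) = 2.799 Ω
R = R₁ + R₂ = 3.72 Ω

3.72 Ω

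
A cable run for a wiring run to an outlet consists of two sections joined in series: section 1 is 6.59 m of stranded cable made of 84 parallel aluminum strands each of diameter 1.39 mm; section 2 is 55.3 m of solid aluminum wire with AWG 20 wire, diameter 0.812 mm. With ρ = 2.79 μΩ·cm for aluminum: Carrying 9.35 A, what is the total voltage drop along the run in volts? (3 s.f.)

ρ = 2.79 μΩ·cm = 2.79×10^-8 Ω·m
Section 1: A_strand = π(6.9500e-04)² = 1.517e-06 m²; R₁ = ρL/(N·A_s) = (2.79×10^-8)(6.59)/(84×1.517e-06) = 0.001442 Ω
Section 2: A = π(0.812/2 mm)² = π(4.0600e-04 m)² = 5.178e-07 m²
R₂ = (2.79×10^-8)(55.3)/(5.178e-07) = 2.979 Ω
R = R₁ + R₂ = 2.981 Ω
V = IR = 9.35 × 2.981 = 27.9 V

27.9 V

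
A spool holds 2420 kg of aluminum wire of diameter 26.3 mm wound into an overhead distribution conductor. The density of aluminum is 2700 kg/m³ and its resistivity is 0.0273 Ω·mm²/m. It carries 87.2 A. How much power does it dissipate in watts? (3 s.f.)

630 W

ρ = 0.0273 Ω·mm²/m = 2.73×10^-8 Ω·m
A = π(d/2)² = π(1.3150e-02 m)² = 5.4325e-04 m²
L = m/(density·A) = 2420/(2700×5.4325e-04) = 1650 m
R = ρL/A = (2.73×10^-8)(1650)/(5.4325e-04) = 0.08291 Ω
P = I²R = (87.2)² × 0.08291 = 630 W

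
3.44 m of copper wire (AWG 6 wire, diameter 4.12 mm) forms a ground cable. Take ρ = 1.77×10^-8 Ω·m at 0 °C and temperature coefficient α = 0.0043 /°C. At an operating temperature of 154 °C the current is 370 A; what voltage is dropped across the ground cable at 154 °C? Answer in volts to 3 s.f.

A = π(4.12/2 mm)² = π(2.0600e-03 m)² = 1.333e-05 m²
R₍0₎ = ρL/A = (1.77×10^-8)(3.44)/(1.333e-05) = 0.004567 Ω
R₍154₎ = R₍0₎(1 + αΔT) = 0.004567 × (1 + 0.0043×154) = 0.007592 Ω
V = IR = 370 × 0.007592 = 2.81 V

2.81 V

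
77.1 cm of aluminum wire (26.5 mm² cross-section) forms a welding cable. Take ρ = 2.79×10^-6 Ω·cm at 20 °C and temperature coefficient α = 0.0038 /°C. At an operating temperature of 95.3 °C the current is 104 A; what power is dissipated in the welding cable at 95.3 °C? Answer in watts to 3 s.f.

11.3 W

ρ = 2.79×10^-6 Ω·cm = 2.79×10^-8 Ω·m
A = 26.5 mm² = 2.650e-05 m²
R₍20₎ = ρL/A = (2.79×10^-8)(0.771)/(2.650e-05) = 8.117×10^-4 Ω
R₍95.3₎ = R₍20₎(1 + αΔT) = 8.117×10^-4 × (1 + 0.0038×75.3) = 0.001044 Ω
P = I²R = (104)² × 0.001044 = 11.3 W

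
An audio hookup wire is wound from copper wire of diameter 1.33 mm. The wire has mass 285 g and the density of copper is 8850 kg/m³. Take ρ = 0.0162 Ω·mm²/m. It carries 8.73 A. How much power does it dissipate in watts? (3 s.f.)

20.6 W

ρ = 0.0162 Ω·mm²/m = 1.62×10^-8 Ω·m
A = π(d/2)² = π(6.6500e-04 m)² = 1.3893e-06 m²
L = m/(density·A) = 0.285/(8850×1.3893e-06) = 23.18 m
R = ρL/A = (1.62×10^-8)(23.18)/(1.3893e-06) = 0.2703 Ω
P = I²R = (8.73)² × 0.2703 = 20.6 W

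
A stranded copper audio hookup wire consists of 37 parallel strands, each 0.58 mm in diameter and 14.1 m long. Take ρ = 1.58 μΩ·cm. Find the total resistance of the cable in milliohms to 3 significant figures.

ρ = 1.58 μΩ·cm = 1.58×10^-8 Ω·m
A_strand = π(2.9000e-04 m)² = 2.642e-07 m²
R_strand = ρL/A = (1.58×10^-8)(14.1)/(2.642e-07) = 0.8432 Ω
R_total = R_strand/N = 0.8432/37 = 22.8 mΩ

22.8 mΩ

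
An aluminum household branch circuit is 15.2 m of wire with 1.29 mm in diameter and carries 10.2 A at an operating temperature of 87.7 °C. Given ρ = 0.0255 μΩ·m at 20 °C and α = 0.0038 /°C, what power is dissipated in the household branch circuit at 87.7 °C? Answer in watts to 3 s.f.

ρ = 0.0255 μΩ·m = 2.55×10^-8 Ω·m
A = π(d/2)² = π(6.4500e-04 m)² = 1.307e-06 m²
R₍20₎ = ρL/A = (2.55×10^-8)(15.2)/(1.307e-06) = 0.2966 Ω
R₍87.7₎ = R₍20₎(1 + αΔT) = 0.2966 × (1 + 0.0038×67.7) = 0.3729 Ω
P = I²R = (10.2)² × 0.3729 = 38.8 W

38.8 W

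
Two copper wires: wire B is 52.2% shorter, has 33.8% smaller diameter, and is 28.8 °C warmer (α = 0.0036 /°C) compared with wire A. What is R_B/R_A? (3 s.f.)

R ∝ ρL/d² with ρ ∝ (1+αΔT), so R_B/R_A = (1 − 52.2/100) × (1 − 33.8/100)⁻² × (1 + 0.0036×28.8)
= 0.478 × 2.282 × 1.104 = 1.20

1.20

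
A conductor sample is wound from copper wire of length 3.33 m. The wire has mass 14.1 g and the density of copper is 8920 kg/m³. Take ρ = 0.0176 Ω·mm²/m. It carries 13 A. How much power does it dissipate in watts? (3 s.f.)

ρ = 0.0176 Ω·mm²/m = 1.76×10^-8 Ω·m
A = m/(density·L) = 0.0141/(8920×3.33) = 4.7469e-07 m²
R = ρL/A = (1.76×10^-8)(3.33)/(4.7469e-07) = 0.1235 Ω
P = I²R = (13)² × 0.1235 = 20.9 W

20.9 W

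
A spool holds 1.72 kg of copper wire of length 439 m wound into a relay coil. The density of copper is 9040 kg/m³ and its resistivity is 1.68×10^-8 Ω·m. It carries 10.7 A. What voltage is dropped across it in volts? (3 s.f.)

A = m/(density·L) = 1.72/(9040×439) = 4.3341e-07 m²
R = ρL/A = (1.68×10^-8)(439)/(4.3341e-07) = 17.02 Ω
V = IR = 10.7 × 17.02 = 182 V

182 V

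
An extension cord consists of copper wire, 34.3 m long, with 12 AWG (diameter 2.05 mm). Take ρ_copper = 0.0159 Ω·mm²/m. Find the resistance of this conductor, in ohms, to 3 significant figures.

ρ = 0.0159 Ω·mm²/m = 1.59×10^-8 Ω·m
A = π(2.05/2 mm)² = π(1.0250e-03 m)² = 3.301e-06 m²
R = ρL/A = (1.59×10^-8)(34.3 m)/(3.301e-06 m²) = 0.165 Ω

0.165 Ω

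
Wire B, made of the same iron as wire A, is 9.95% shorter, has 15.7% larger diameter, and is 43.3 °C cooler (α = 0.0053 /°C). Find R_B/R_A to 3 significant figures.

0.518

R ∝ ρL/d² with ρ ∝ (1+αΔT), so R_B/R_A = (1 − 9.95/100) × (1 + 15.7/100)⁻² × (1 − 0.0053×43.3)
= 0.9005 × 0.747 × 0.7705 = 0.518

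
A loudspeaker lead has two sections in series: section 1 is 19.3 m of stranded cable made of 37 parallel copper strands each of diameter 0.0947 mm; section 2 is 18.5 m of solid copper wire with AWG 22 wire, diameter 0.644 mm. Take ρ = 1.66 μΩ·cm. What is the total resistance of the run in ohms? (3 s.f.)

2.17 Ω

ρ = 1.66 μΩ·cm = 1.66×10^-8 Ω·m
Section 1: A_strand = π(4.7350e-05)² = 7.044e-09 m²; R₁ = ρL/(N·A_s) = (1.66×10^-8)(19.3)/(37×7.044e-09) = 1.229 Ω
Section 2: A = π(0.644/2 mm)² = π(3.2200e-04 m)² = 3.257e-07 m²
R₂ = (1.66×10^-8)(18.5)/(3.257e-07) = 0.9428 Ω
R = R₁ + R₂ = 2.17 Ω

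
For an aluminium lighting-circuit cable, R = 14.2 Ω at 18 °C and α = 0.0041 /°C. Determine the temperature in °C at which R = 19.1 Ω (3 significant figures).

102 °C

R = R₀(1 + α(T − T₀)) ⇒ T = T₀ + (R/R₀ − 1)/α
T = 18 + (19.1/14.2 − 1)/0.0041 = 18 + (0.3451)/0.0041 = 102 °C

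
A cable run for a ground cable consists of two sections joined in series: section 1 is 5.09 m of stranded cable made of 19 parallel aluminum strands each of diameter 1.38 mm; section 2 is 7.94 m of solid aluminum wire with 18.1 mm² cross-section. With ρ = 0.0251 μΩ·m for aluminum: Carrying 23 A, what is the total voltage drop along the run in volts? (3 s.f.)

ρ = 0.0251 μΩ·m = 2.51×10^-8 Ω·m
Section 1: A_strand = π(6.9000e-04)² = 1.496e-06 m²; R₁ = ρL/(N·A_s) = (2.51×10^-8)(5.09)/(19×1.496e-06) = 0.004496 Ω
Section 2: A = 18.1 mm² = 1.810e-05 m²
R₂ = (2.51×10^-8)(7.94)/(1.810e-05) = 0.01101 Ω
R = R₁ + R₂ = 0.01551 Ω
V = IR = 23 × 0.01551 = 0.357 V

0.357 V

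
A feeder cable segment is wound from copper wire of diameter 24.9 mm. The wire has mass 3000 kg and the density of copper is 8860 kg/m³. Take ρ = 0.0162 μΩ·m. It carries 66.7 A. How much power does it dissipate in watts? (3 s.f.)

ρ = 0.0162 μΩ·m = 1.62×10^-8 Ω·m
A = π(d/2)² = π(1.2450e-02 m)² = 4.8695e-04 m²
L = m/(density·A) = 3000/(8860×4.8695e-04) = 695.3 m
R = ρL/A = (1.62×10^-8)(695.3)/(4.8695e-04) = 0.02313 Ω
P = I²R = (66.7)² × 0.02313 = 103 W

103 W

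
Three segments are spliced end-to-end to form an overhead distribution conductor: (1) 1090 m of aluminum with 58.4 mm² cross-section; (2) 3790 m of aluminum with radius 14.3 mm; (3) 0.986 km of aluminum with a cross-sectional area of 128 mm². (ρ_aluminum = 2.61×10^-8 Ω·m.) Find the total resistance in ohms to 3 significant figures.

Seg 1: A = 58.4 mm² = 5.840e-05 m²
R_1 = (2.61×10^-8)(1090)/(5.840e-05) = 0.4871 Ω
Seg 2: A = πr² = π(1.4300e-02 m)² = 6.424e-04 m²
R_2 = (2.61×10^-8)(3790)/(6.424e-04) = 0.154 Ω
Seg 3: A = 128 mm² = 1.280e-04 m²
R_3 = (2.61×10^-8)(986)/(1.280e-04) = 0.2011 Ω
R_total = R_1 + R_2 + R_3 = 0.842 Ω

0.842 Ω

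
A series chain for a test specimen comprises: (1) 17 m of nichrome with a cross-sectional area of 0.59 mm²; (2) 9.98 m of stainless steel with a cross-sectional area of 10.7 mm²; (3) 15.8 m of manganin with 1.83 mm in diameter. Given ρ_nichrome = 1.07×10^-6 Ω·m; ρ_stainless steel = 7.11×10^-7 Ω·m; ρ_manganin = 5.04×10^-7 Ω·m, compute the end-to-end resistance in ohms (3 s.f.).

34.5 Ω

Seg 1: A = 0.59 mm² = 5.900e-07 m²
R_1 = (1.07×10^-6)(17)/(5.900e-07) = 30.83 Ω
Seg 2: A = 10.7 mm² = 1.070e-05 m²
R_2 = (7.11×10^-7)(9.98)/(1.070e-05) = 0.6632 Ω
Seg 3: A = π(d/2)² = π(9.1500e-04 m)² = 2.630e-06 m²
R_3 = (5.04×10^-7)(15.8)/(2.630e-06) = 3.028 Ω
R_total = R_1 + R_2 + R_3 = 34.5 Ω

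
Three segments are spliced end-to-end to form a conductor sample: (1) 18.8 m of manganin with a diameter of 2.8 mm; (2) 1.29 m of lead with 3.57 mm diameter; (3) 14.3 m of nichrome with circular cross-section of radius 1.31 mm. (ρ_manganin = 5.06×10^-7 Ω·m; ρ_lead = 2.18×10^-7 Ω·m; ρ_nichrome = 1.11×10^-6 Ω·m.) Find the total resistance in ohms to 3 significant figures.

Seg 1: A = π(d/2)² = π(1.4000e-03 m)² = 6.158e-06 m²
R_1 = (5.06×10^-7)(18.8)/(6.158e-06) = 1.545 Ω
Seg 2: A = π(d/2)² = π(1.7850e-03 m)² = 1.001e-05 m²
R_2 = (2.18×10^-7)(1.29)/(1.001e-05) = 0.02809 Ω
Seg 3: A = πr² = π(1.3100e-03 m)² = 5.391e-06 m²
R_3 = (1.11×10^-6)(14.3)/(5.391e-06) = 2.944 Ω
R_total = R_1 + R_2 + R_3 = 4.52 Ω

4.52 Ω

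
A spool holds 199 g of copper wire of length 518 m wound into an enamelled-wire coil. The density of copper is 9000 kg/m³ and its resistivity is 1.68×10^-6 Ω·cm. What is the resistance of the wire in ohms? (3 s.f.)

204 Ω

ρ = 1.68×10^-6 Ω·cm = 1.68×10^-8 Ω·m
A = m/(density·L) = 0.199/(9000×518) = 4.2686e-08 m²
R = ρL/A = (1.68×10^-8)(518)/(4.2686e-08) = 204 Ω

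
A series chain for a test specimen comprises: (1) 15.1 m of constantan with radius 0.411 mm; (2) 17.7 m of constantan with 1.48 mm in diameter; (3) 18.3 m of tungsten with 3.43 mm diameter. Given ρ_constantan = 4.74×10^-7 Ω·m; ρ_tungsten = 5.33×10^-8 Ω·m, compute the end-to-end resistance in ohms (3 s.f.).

18.5 Ω

Seg 1: A = πr² = π(4.1100e-04 m)² = 5.307e-07 m²
R_1 = (4.74×10^-7)(15.1)/(5.307e-07) = 13.49 Ω
Seg 2: A = π(d/2)² = π(7.4000e-04 m)² = 1.720e-06 m²
R_2 = (4.74×10^-7)(17.7)/(1.720e-06) = 4.877 Ω
Seg 3: A = π(d/2)² = π(1.7150e-03 m)² = 9.240e-06 m²
R_3 = (5.33×10^-8)(18.3)/(9.240e-06) = 0.1056 Ω
R_total = R_1 + R_2 + R_3 = 18.5 Ω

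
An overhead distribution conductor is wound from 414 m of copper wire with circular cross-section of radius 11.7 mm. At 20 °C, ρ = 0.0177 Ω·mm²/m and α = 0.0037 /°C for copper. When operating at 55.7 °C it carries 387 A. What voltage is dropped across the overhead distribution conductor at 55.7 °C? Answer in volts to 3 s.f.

7.47 V

ρ = 0.0177 Ω·mm²/m = 1.77×10^-8 Ω·m
A = πr² = π(1.1700e-02 m)² = 4.301e-04 m²
R₍20₎ = ρL/A = (1.77×10^-8)(414)/(4.301e-04) = 0.01704 Ω
R₍55.7₎ = R₍20₎(1 + αΔT) = 0.01704 × (1 + 0.0037×35.7) = 0.01929 Ω
V = IR = 387 × 0.01929 = 7.47 V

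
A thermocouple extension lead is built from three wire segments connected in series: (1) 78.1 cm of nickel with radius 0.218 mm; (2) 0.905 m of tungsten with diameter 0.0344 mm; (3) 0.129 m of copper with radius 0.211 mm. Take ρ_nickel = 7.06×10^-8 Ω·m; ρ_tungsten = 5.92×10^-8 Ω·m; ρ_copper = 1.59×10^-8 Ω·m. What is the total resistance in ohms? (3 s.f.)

58.0 Ω

Seg 1: A = πr² = π(2.1800e-04 m)² = 1.493e-07 m²
R_1 = (7.06×10^-8)(0.781)/(1.493e-07) = 0.3693 Ω
Seg 2: A = π(d/2)² = π(1.7200e-05 m)² = 9.294e-10 m²
R_2 = (5.92×10^-8)(0.905)/(9.294e-10) = 57.65 Ω
Seg 3: A = πr² = π(2.1100e-04 m)² = 1.399e-07 m²
R_3 = (1.59×10^-8)(0.129)/(1.399e-07) = 0.01466 Ω
R_total = R_1 + R_2 + R_3 = 58.0 Ω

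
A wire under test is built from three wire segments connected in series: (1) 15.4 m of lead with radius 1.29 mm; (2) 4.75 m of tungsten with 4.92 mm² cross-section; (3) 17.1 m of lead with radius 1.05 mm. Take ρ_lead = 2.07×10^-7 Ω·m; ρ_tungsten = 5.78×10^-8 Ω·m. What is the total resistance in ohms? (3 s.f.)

1.69 Ω

Seg 1: A = πr² = π(1.2900e-03 m)² = 5.228e-06 m²
R_1 = (2.07×10^-7)(15.4)/(5.228e-06) = 0.6098 Ω
Seg 2: A = 4.92 mm² = 4.920e-06 m²
R_2 = (5.78×10^-8)(4.75)/(4.920e-06) = 0.0558 Ω
Seg 3: A = πr² = π(1.0500e-03 m)² = 3.464e-06 m²
R_3 = (2.07×10^-7)(17.1)/(3.464e-06) = 1.022 Ω
R_total = R_1 + R_2 + R_3 = 1.69 Ω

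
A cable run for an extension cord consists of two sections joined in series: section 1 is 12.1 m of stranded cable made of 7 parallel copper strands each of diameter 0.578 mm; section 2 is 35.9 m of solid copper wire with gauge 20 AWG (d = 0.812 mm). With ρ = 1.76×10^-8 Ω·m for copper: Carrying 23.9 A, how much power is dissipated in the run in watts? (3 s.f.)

Section 1: A_strand = π(2.8900e-04)² = 2.624e-07 m²; R₁ = ρL/(N·A_s) = (1.76×10^-8)(12.1)/(7×2.624e-07) = 0.1159 Ω
Section 2: A = π(0.812/2 mm)² = π(4.0600e-04 m)² = 5.178e-07 m²
R₂ = (1.76×10^-8)(35.9)/(5.178e-07) = 1.22 Ω
R = R₁ + R₂ = 1.336 Ω
P = I²R = (23.9)² × 1.336 = 763 W

763 W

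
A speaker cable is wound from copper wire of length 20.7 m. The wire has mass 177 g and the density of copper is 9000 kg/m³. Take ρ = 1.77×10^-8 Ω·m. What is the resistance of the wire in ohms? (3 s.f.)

A = m/(density·L) = 0.177/(9000×20.7) = 9.5008e-07 m²
R = ρL/A = (1.77×10^-8)(20.7)/(9.5008e-07) = 0.386 Ω

0.386 Ω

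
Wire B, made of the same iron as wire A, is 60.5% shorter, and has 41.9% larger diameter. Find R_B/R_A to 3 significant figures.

R ∝ L/d², so R_B/R_A = (1 − 60.5/100) × (1 + 41.9/100)⁻²
= 0.395 × 0.4966 = 0.196

0.196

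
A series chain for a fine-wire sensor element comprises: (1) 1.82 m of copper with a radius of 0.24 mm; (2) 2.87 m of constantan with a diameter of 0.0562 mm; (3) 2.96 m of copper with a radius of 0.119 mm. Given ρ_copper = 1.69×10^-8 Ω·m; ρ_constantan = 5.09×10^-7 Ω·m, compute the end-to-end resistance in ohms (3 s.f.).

Seg 1: A = πr² = π(2.4000e-04 m)² = 1.810e-07 m²
R_1 = (1.69×10^-8)(1.82)/(1.810e-07) = 0.17 Ω
Seg 2: A = π(d/2)² = π(2.8100e-05 m)² = 2.481e-09 m²
R_2 = (5.09×10^-7)(2.87)/(2.481e-09) = 588.9 Ω
Seg 3: A = πr² = π(1.1900e-04 m)² = 4.449e-08 m²
R_3 = (1.69×10^-8)(2.96)/(4.449e-08) = 1.124 Ω
R_total = R_1 + R_2 + R_3 = 590 Ω

590 Ω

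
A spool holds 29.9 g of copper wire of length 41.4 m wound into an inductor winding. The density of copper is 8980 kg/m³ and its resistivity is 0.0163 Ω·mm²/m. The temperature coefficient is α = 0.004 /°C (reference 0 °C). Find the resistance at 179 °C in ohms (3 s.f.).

ρ = 0.0163 Ω·mm²/m = 1.63×10^-8 Ω·m
A = m/(density·L) = 0.0299/(8980×41.4) = 8.0426e-08 m²
R = ρL/A = (1.63×10^-8)(41.4)/(8.0426e-08) = 8.391 Ω
R(179 °C) = 8.391 × (1 + 0.004×179) = 14.4 Ω

14.4 Ω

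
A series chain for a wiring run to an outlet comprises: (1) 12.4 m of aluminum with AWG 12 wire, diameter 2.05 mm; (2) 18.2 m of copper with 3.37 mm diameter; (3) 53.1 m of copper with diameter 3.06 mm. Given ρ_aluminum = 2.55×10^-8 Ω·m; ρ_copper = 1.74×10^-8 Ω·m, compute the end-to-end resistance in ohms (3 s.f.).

0.257 Ω

Seg 1: A = π(2.05/2 mm)² = π(1.0250e-03 m)² = 3.301e-06 m²
R_1 = (2.55×10^-8)(12.4)/(3.301e-06) = 0.0958 Ω
Seg 2: A = π(d/2)² = π(1.6850e-03 m)² = 8.920e-06 m²
R_2 = (1.74×10^-8)(18.2)/(8.920e-06) = 0.0355 Ω
Seg 3: A = π(d/2)² = π(1.5300e-03 m)² = 7.354e-06 m²
R_3 = (1.74×10^-8)(53.1)/(7.354e-06) = 0.1256 Ω
R_total = R_1 + R_2 + R_3 = 0.257 Ω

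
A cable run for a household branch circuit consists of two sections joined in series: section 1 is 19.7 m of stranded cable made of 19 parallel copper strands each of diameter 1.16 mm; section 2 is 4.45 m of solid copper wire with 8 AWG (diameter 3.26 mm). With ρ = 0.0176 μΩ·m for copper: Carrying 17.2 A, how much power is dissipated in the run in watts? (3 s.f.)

7.88 W

ρ = 0.0176 μΩ·m = 1.76×10^-8 Ω·m
Section 1: A_strand = π(5.8000e-04)² = 1.057e-06 m²; R₁ = ρL/(N·A_s) = (1.76×10^-8)(19.7)/(19×1.057e-06) = 0.01727 Ω
Section 2: A = π(3.26/2 mm)² = π(1.6300e-03 m)² = 8.347e-06 m²
R₂ = (1.76×10^-8)(4.45)/(8.347e-06) = 0.009383 Ω
R = R₁ + R₂ = 0.02665 Ω
P = I²R = (17.2)² × 0.02665 = 7.88 W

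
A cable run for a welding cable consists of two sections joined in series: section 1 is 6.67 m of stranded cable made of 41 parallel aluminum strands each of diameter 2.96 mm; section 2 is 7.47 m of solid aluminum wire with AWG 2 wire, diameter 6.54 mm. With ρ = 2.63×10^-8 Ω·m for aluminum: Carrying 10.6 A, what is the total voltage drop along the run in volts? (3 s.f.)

Section 1: A_strand = π(1.4800e-03)² = 6.881e-06 m²; R₁ = ρL/(N·A_s) = (2.63×10^-8)(6.67)/(41×6.881e-06) = 6.218×10^-4 Ω
Section 2: A = π(6.54/2 mm)² = π(3.2700e-03 m)² = 3.359e-05 m²
R₂ = (2.63×10^-8)(7.47)/(3.359e-05) = 0.005848 Ω
R = R₁ + R₂ = 0.00647 Ω
V = IR = 10.6 × 0.00647 = 0.0686 V

0.0686 V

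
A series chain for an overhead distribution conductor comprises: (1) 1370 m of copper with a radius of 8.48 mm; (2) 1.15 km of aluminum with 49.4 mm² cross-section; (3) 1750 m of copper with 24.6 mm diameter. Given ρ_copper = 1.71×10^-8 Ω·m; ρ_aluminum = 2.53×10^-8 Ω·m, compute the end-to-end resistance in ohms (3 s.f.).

0.756 Ω

Seg 1: A = πr² = π(8.4800e-03 m)² = 2.259e-04 m²
R_1 = (1.71×10^-8)(1370)/(2.259e-04) = 0.1037 Ω
Seg 2: A = 49.4 mm² = 4.940e-05 m²
R_2 = (2.53×10^-8)(1150)/(4.940e-05) = 0.589 Ω
Seg 3: A = π(d/2)² = π(1.2300e-02 m)² = 4.753e-04 m²
R_3 = (1.71×10^-8)(1750)/(4.753e-04) = 0.06296 Ω
R_total = R_1 + R_2 + R_3 = 0.756 Ω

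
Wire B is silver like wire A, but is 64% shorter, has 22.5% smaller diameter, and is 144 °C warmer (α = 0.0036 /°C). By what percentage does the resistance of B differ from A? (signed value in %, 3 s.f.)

R ∝ ρL/d² with ρ ∝ (1+αΔT), so R_B/R_A = (1 − 64/100) × (1 − 22.5/100)⁻² × (1 + 0.0036×144)
= 0.36 × 1.665 × 1.518 = 0.9101
(R_B − R_A)/R_A = 0.9101 − 1 = -8.99%

-8.99%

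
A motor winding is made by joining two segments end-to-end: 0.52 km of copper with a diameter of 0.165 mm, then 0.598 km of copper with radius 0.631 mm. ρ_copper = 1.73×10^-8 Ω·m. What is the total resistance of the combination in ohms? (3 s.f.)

Segment 1: A = π(d/2)² = π(8.2500e-05 m)² = 2.138e-08 m²
R₁ = ρL/A = (1.73×10^-8)(520)/(2.138e-08) = 420.7 Ω
Segment 2: A = πr² = π(6.3100e-04 m)² = 1.251e-06 m²
R₂ = (1.73×10^-8)(598)/(1.251e-06) = 8.271 Ω
R = R₁ + R₂ = 429 Ω

429 Ω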